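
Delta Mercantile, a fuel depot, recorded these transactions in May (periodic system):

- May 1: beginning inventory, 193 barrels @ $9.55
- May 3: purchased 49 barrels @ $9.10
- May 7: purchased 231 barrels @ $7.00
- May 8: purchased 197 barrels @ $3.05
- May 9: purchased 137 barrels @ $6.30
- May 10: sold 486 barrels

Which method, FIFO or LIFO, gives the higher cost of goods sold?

FIFO

FIFO COGS: 193 @ $9.55 + 49 @ $9.10 + 231 @ $7.00 + 13 @ $3.05 = $3,945.70
LIFO COGS: 137 @ $6.30 + 197 @ $3.05 + 152 @ $7.00 = $2,527.95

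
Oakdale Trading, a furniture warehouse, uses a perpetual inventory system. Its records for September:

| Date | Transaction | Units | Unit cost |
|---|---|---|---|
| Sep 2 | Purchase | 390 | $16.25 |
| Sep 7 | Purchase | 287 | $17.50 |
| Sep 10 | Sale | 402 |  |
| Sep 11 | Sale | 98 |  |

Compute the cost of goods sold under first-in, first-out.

Sep 10, 402 sold [FIFO — oldest first]: 390 @ $16.25 + 12 @ $17.50 = $6,547.50
Sep 11, 98 sold [FIFO — oldest first]: 98 @ $17.50 = $1,715.00
Total COGS = $6,547.50 + $1,715.00 = $8,262.50
Ending inventory: 177 @ $17.50 = $3,097.50

COGS = $8,262.50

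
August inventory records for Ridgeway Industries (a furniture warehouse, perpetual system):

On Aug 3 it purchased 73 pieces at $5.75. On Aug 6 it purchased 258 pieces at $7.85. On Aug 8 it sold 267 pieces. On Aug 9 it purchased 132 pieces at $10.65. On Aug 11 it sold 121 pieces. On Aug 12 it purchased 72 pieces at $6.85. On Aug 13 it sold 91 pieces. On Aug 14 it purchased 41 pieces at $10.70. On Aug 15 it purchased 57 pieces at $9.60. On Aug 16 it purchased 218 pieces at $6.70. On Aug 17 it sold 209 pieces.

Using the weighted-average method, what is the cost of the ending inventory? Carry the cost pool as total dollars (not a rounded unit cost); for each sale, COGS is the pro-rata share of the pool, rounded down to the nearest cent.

Ending inventory = $1,274.31

After Aug 3: 73 on hand, pool $419.75 (≈ $5.7500 each)
After Aug 6: 331 on hand, pool $2,445.05 (≈ $7.3869 each)
Aug 8, sell 267: 267/331 × $2,445.05 → $1,972.29
After Aug 9: 196 on hand, pool $1,878.56 (≈ $9.5845 each)
Aug 11, sell 121: 121/196 × $1,878.56 → $1,159.72
After Aug 12: 147 on hand, pool $1,212.04 (≈ $8.2452 each)
Aug 13, sell 91: 91/147 × $1,212.04 → $750.31
After Aug 14: 97 on hand, pool $900.43 (≈ $9.2828 each)
After Aug 15: 154 on hand, pool $1,447.63 (≈ $9.4002 each)
After Aug 16: 372 on hand, pool $2,908.23 (≈ $7.8178 each)
Aug 17, sell 209: 209/372 × $2,908.23 → $1,633.92
Total COGS = $1,972.29 + $1,159.72 + $750.31 + $1,633.92 = $5,516.24
Ending inventory (cost pool remaining) = $1,274.31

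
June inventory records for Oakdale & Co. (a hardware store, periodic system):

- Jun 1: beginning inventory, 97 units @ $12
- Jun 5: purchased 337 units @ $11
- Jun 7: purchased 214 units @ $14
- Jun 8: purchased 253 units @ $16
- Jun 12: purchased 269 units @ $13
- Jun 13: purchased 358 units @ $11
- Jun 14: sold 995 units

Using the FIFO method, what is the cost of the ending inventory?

Jun 14, 995 sold [FIFO — oldest first]: 97 @ $12 + 337 @ $11 + 214 @ $14 + 253 @ $16 + 94 @ $13 = $13,137
Ending inventory: 175 @ $13 + 358 @ $11 = $6,213

Ending inventory = $6,213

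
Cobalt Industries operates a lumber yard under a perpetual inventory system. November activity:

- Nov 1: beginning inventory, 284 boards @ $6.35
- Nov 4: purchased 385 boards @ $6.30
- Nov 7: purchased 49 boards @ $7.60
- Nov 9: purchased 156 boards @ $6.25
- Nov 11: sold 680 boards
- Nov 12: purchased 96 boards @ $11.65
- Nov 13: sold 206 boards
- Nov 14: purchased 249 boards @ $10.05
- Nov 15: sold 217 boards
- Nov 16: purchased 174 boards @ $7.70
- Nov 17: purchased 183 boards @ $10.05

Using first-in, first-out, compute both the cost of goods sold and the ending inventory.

COGS = $8,031.35; ending inventory = $4,344.75

Nov 11, 680 sold [FIFO — oldest first]: 284 @ $6.35 + 385 @ $6.30 + 11 @ $7.60 = $4,312.50
Nov 13, 206 sold [FIFO — oldest first]: 38 @ $7.60 + 156 @ $6.25 + 12 @ $11.65 = $1,403.60
Nov 15, 217 sold [FIFO — oldest first]: 84 @ $11.65 + 133 @ $10.05 = $2,315.25
Total COGS = $4,312.50 + $1,403.60 + $2,315.25 = $8,031.35
Ending inventory: 116 @ $10.05 + 174 @ $7.70 + 183 @ $10.05 = $4,344.75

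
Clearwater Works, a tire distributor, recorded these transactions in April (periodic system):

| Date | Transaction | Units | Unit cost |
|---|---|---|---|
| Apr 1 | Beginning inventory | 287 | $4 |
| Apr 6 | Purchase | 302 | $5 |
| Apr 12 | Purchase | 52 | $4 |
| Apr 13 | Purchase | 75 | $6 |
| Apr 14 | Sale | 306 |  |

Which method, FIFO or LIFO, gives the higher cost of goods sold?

LIFO

FIFO COGS: 287 @ $4 + 19 @ $5 = $1,243
LIFO COGS: 75 @ $6 + 52 @ $4 + 179 @ $5 = $1,553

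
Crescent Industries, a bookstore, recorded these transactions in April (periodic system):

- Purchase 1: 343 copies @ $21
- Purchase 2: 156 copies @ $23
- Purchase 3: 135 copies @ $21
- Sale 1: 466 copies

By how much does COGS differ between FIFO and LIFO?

FIFO COGS: 343 @ $21 + 123 @ $23 = $10,032
LIFO COGS: 135 @ $21 + 156 @ $23 + 175 @ $21 = $10,098
Difference = |$10,032 − $10,098| = $66

$66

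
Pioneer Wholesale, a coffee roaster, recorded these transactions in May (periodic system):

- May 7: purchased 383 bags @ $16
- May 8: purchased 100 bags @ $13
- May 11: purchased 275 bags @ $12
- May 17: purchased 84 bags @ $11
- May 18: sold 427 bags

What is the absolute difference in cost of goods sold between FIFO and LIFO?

$1,592

FIFO COGS: 383 @ $16 + 44 @ $13 = $6,700
LIFO COGS: 84 @ $11 + 275 @ $12 + 68 @ $13 = $5,108
Difference = |$6,700 − $5,108| = $1,592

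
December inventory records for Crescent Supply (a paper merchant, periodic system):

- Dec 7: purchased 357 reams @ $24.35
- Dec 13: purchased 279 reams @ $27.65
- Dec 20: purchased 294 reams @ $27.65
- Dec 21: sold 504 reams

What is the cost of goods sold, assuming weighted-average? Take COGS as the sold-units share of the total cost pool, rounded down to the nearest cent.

Dec 21, sell 504: 504/930 × $24,536.40 → $13,297.14
Ending inventory (cost pool remaining) = $11,239.26
Check: goods available $24,536.40 = COGS $13,297.14 + ending $11,239.26

COGS = $13,297.14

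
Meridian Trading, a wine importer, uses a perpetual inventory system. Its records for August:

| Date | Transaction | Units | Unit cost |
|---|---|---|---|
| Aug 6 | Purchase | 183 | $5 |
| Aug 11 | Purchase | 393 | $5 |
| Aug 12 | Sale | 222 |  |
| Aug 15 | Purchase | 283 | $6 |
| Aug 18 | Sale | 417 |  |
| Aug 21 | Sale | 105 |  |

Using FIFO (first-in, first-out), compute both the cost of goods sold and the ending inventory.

Aug 12, 222 sold [FIFO — oldest first]: 183 @ $5 + 39 @ $5 = $1,110
Aug 18, 417 sold [FIFO — oldest first]: 354 @ $5 + 63 @ $6 = $2,148
Aug 21, 105 sold [FIFO — oldest first]: 105 @ $6 = $630
Total COGS = $1,110 + $2,148 + $630 = $3,888
Ending inventory: 115 @ $6 = $690

COGS = $3,888; ending inventory = $690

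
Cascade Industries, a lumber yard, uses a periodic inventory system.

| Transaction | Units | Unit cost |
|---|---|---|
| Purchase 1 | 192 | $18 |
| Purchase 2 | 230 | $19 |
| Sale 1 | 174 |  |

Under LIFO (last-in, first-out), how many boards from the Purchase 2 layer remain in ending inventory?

Sale 1 (174) [LIFO — newest first]: 174 @ $19 = $3,306
Ending inventory: 192 @ $18 + 56 @ $19 = $4,520

56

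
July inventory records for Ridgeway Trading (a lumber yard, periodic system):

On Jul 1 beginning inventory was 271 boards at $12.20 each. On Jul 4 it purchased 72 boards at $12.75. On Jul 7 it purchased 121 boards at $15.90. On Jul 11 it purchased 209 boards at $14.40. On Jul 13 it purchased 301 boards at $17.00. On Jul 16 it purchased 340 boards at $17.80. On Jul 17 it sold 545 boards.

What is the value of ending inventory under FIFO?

Ending inventory = $13,012.20

Jul 17, 545 sold [FIFO — oldest first]: 271 @ $12.20 + 72 @ $12.75 + 121 @ $15.90 + 81 @ $14.40 = $7,314.50
Ending inventory: 128 @ $14.40 + 301 @ $17.00 + 340 @ $17.80 = $13,012.20
Check: goods available $20,326.70 = COGS $7,314.50 + ending $13,012.20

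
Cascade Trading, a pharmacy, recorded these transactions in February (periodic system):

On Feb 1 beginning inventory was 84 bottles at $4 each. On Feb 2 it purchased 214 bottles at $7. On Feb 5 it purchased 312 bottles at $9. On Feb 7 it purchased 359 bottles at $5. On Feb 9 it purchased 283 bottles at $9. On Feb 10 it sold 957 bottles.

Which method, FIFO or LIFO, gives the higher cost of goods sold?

LIFO

FIFO COGS: 84 @ $4 + 214 @ $7 + 312 @ $9 + 347 @ $5 = $6,377
LIFO COGS: 283 @ $9 + 359 @ $5 + 312 @ $9 + 3 @ $7 = $7,171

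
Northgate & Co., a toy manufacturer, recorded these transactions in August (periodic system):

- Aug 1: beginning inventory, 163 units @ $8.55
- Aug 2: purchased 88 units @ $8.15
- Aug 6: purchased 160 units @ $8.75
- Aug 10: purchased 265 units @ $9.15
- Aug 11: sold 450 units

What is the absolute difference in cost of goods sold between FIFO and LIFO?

FIFO COGS: 163 @ $8.55 + 88 @ $8.15 + 160 @ $8.75 + 39 @ $9.15 = $3,867.70
LIFO COGS: 265 @ $9.15 + 160 @ $8.75 + 25 @ $8.15 = $4,028.50
Difference = |$3,867.70 − $4,028.50| = $160.80

$160.80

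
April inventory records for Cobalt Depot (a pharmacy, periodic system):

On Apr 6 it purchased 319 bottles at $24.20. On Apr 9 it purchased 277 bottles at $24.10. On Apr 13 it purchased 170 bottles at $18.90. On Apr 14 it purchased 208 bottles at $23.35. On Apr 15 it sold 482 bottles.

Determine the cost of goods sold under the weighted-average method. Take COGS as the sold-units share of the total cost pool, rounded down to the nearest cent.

Apr 15, sell 482: 482/974 × $22,465.30 → $11,117.32
Ending inventory (cost pool remaining) = $11,347.98

COGS = $11,117.32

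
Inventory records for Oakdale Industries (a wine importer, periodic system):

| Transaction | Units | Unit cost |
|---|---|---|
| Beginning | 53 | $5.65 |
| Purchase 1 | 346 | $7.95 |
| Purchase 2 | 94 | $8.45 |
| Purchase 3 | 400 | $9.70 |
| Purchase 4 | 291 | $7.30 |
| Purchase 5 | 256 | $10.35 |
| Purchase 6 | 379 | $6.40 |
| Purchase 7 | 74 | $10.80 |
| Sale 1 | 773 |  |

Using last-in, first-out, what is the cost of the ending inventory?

Ending inventory = $9,381.55

Sale 1 (773) [LIFO — newest first]: 74 @ $10.80 + 379 @ $6.40 + 256 @ $10.35 + 64 @ $7.30 = $6,341.60
Ending inventory: 53 @ $5.65 + 346 @ $7.95 + 94 @ $8.45 + 400 @ $9.70 + 227 @ $7.30 = $9,381.55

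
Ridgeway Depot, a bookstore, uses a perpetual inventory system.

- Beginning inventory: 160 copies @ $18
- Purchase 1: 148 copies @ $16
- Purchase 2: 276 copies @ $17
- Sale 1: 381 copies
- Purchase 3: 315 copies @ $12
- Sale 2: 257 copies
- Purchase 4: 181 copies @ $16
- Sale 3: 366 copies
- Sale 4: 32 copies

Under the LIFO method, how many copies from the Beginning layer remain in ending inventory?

Sale 1 (381) [LIFO — newest first]: 276 @ $17 + 105 @ $16 = $6,372
Sale 2 (257) [LIFO — newest first]: 257 @ $12 = $3,084
Sale 3 (366) [LIFO — newest first]: 181 @ $16 + 58 @ $12 + 43 @ $16 + 84 @ $18 = $5,792
Sale 4 (32) [LIFO — newest first]: 32 @ $18 = $576
Total COGS = $6,372 + $3,084 + $5,792 + $576 = $15,824
Ending inventory: 44 @ $18 = $792
Check: goods available $16,616 = COGS $15,824 + ending $792

44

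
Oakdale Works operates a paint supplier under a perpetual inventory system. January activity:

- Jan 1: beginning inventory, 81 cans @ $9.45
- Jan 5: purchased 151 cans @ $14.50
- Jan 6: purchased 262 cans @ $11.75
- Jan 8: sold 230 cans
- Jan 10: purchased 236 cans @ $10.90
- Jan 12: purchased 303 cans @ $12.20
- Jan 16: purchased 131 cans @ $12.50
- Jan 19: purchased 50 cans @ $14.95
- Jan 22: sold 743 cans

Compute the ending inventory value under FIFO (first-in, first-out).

Ending inventory = $3,117.00

Jan 8, 230 sold [FIFO — oldest first]: 81 @ $9.45 + 149 @ $14.50 = $2,925.95
Jan 22, 743 sold [FIFO — oldest first]: 2 @ $14.50 + 262 @ $11.75 + 236 @ $10.90 + 243 @ $12.20 = $8,644.50
Total COGS = $2,925.95 + $8,644.50 = $11,570.45
Ending inventory: 60 @ $12.20 + 131 @ $12.50 + 50 @ $14.95 = $3,117.00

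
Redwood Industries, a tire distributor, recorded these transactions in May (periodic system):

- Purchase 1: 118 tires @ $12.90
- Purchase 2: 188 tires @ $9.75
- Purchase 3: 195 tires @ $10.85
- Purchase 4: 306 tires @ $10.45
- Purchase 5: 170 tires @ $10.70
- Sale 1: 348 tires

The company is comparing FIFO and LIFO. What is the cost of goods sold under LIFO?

COGS = $3,679.10

FIFO COGS: 118 @ $12.90 + 188 @ $9.75 + 42 @ $10.85 = $3,810.90
LIFO COGS: 170 @ $10.70 + 178 @ $10.45 = $3,679.10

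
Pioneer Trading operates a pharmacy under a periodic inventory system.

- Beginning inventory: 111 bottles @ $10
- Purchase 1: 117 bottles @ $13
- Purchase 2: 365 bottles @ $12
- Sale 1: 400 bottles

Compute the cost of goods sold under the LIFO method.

COGS = $4,835

Sale 1 (400) [LIFO — newest first]: 365 @ $12 + 35 @ $13 = $4,835
Ending inventory: 111 @ $10 + 82 @ $13 = $2,176
Check: goods available $7,011 = COGS $4,835 + ending $2,176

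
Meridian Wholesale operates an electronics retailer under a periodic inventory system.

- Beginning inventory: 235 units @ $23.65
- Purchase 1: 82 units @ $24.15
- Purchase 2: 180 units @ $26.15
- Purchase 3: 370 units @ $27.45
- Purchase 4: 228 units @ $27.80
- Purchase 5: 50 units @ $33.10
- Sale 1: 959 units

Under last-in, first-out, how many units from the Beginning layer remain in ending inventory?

186

Sale 1 (959) [LIFO — newest first]: 50 @ $33.10 + 228 @ $27.80 + 370 @ $27.45 + 180 @ $26.15 + 82 @ $24.15 + 49 @ $23.65 = $25,996.05
Ending inventory: 186 @ $23.65 = $4,398.90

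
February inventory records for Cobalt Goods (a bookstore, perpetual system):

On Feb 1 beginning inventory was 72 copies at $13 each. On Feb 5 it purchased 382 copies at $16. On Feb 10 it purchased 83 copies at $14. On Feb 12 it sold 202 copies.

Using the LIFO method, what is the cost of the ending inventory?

Ending inventory = $5,144

Feb 12, 202 sold [LIFO — newest first]: 83 @ $14 + 119 @ $16 = $3,066
Ending inventory: 72 @ $13 + 263 @ $16 = $5,144
Check: goods available $8,210 = COGS $3,066 + ending $5,144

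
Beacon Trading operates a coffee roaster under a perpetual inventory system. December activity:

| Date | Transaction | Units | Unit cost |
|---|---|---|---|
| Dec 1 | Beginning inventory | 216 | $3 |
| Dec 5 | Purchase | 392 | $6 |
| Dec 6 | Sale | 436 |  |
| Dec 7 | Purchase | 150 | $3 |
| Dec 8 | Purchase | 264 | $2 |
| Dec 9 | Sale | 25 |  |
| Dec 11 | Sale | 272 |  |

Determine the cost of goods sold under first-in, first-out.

Dec 6, 436 sold [FIFO — oldest first]: 216 @ $3 + 220 @ $6 = $1,968
Dec 9, 25 sold [FIFO — oldest first]: 25 @ $6 = $150
Dec 11, 272 sold [FIFO — oldest first]: 147 @ $6 + 125 @ $3 = $1,257
Total COGS = $1,968 + $150 + $1,257 = $3,375
Ending inventory: 25 @ $3 + 264 @ $2 = $603

COGS = $3,375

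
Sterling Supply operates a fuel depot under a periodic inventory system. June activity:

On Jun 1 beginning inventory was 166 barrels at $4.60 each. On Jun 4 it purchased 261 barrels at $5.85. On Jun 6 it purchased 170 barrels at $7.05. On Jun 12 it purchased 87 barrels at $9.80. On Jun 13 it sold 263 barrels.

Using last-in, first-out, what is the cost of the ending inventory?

Jun 13, 263 sold [LIFO — newest first]: 87 @ $9.80 + 170 @ $7.05 + 6 @ $5.85 = $2,086.20
Ending inventory: 166 @ $4.60 + 255 @ $5.85 = $2,255.35
Check: goods available $4,341.55 = COGS $2,086.20 + ending $2,255.35

Ending inventory = $2,255.35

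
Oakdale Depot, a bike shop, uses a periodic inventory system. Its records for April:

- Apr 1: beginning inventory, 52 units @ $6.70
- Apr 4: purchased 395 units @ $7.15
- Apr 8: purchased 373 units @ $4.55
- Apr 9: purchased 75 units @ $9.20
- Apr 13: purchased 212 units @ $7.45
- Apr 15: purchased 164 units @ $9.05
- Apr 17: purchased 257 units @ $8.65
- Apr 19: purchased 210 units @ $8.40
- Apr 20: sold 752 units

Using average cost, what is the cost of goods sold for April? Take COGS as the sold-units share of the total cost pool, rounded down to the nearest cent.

Apr 20, sell 752: 752/1738 × $12,610.45 → $5,456.30
Ending inventory (cost pool remaining) = $7,154.15

COGS = $5,456.30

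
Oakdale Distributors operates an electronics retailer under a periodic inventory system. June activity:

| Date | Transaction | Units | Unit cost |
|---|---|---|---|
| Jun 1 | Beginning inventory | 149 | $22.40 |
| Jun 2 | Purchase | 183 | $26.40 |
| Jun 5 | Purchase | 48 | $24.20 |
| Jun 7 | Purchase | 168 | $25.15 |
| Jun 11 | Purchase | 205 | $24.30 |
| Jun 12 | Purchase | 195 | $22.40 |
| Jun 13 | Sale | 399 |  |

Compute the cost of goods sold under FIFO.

Jun 13, 399 sold [FIFO — oldest first]: 149 @ $22.40 + 183 @ $26.40 + 48 @ $24.20 + 19 @ $25.15 = $9,808.25
Ending inventory: 149 @ $25.15 + 205 @ $24.30 + 195 @ $22.40 = $13,096.85

COGS = $9,808.25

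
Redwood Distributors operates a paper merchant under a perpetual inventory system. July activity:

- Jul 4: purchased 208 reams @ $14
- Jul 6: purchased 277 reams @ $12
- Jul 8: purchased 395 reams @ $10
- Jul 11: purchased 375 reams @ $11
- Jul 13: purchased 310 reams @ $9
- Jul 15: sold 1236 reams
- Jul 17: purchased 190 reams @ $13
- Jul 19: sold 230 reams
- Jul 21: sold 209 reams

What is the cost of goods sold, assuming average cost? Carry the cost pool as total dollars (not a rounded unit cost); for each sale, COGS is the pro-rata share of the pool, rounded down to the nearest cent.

COGS = $18,636.11

After Jul 4: 208 on hand, pool $2,912.00 (≈ $14.0000 each)
After Jul 6: 485 on hand, pool $6,236.00 (≈ $12.8577 each)
After Jul 8: 880 on hand, pool $10,186.00 (≈ $11.5750 each)
After Jul 11: 1255 on hand, pool $14,311.00 (≈ $11.4032 each)
After Jul 13: 1565 on hand, pool $17,101.00 (≈ $10.9272 each)
Jul 15, sell 1236: 1236/1565 × $17,101.00 → $13,505.96
After Jul 17: 519 on hand, pool $6,065.04 (≈ $11.6860 each)
Jul 19, sell 230: 230/519 × $6,065.04 → $2,687.78
Jul 21, sell 209: 209/289 × $3,377.26 → $2,442.37
Total COGS = $13,505.96 + $2,687.78 + $2,442.37 = $18,636.11
Ending inventory (cost pool remaining) = $934.89
Check: goods available $19,571.00 = COGS $18,636.11 + ending $934.89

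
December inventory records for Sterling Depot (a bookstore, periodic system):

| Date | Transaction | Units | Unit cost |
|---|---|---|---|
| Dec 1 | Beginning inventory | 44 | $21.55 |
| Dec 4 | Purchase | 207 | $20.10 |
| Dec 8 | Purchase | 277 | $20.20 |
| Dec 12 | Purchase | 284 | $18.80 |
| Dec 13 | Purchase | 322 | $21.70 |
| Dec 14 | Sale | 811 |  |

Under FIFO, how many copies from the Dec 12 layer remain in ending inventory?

1

Dec 14, 811 sold [FIFO — oldest first]: 44 @ $21.55 + 207 @ $20.10 + 277 @ $20.20 + 283 @ $18.80 = $16,024.70
Ending inventory: 1 @ $18.80 + 322 @ $21.70 = $7,006.20
Check: goods available $23,030.90 = COGS $16,024.70 + ending $7,006.20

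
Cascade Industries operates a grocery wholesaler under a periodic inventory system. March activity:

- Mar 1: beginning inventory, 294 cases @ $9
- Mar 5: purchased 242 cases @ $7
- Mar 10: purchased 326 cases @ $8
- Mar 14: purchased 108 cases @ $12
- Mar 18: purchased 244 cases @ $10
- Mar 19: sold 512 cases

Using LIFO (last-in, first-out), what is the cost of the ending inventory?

Mar 19, 512 sold [LIFO — newest first]: 244 @ $10 + 108 @ $12 + 160 @ $8 = $5,016
Ending inventory: 294 @ $9 + 242 @ $7 + 166 @ $8 = $5,668

Ending inventory = $5,668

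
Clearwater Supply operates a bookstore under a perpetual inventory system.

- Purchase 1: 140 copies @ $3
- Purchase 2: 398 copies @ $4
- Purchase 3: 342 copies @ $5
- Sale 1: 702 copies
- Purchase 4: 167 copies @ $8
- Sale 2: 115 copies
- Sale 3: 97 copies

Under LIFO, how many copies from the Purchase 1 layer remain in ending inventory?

133

Sale 1 (702) [LIFO — newest first]: 342 @ $5 + 360 @ $4 = $3,150
Sale 2 (115) [LIFO — newest first]: 115 @ $8 = $920
Sale 3 (97) [LIFO — newest first]: 52 @ $8 + 38 @ $4 + 7 @ $3 = $589
Total COGS = $3,150 + $920 + $589 = $4,659
Ending inventory: 133 @ $3 = $399
Check: goods available $5,058 = COGS $4,659 + ending $399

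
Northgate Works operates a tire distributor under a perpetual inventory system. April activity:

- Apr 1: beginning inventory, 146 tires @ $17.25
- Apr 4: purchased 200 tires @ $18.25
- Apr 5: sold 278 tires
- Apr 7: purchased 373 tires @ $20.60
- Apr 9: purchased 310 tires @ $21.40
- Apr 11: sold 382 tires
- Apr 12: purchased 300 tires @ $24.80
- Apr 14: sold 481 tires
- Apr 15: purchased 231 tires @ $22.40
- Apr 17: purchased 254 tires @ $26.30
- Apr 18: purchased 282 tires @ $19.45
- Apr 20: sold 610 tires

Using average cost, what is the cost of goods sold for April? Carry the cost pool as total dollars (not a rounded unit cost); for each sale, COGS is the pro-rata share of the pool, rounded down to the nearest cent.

COGS = $37,471.83

After Apr 1: 146 on hand, pool $2,518.50 (≈ $17.2500 each)
After Apr 4: 346 on hand, pool $6,168.50 (≈ $17.8280 each)
Apr 5, sell 278: 278/346 × $6,168.50 → $4,956.19
After Apr 7: 441 on hand, pool $8,896.11 (≈ $20.1726 each)
After Apr 9: 751 on hand, pool $15,530.11 (≈ $20.6792 each)
Apr 11, sell 382: 382/751 × $15,530.11 → $7,899.47
After Apr 12: 669 on hand, pool $15,070.64 (≈ $22.5271 each)
Apr 14, sell 481: 481/669 × $15,070.64 → $10,835.54
After Apr 15: 419 on hand, pool $9,409.50 (≈ $22.4570 each)
After Apr 17: 673 on hand, pool $16,089.70 (≈ $23.9074 each)
After Apr 18: 955 on hand, pool $21,574.60 (≈ $22.5912 each)
Apr 20, sell 610: 610/955 × $21,574.60 → $13,780.63
Total COGS = $4,956.19 + $7,899.47 + $10,835.54 + $13,780.63 = $37,471.83
Ending inventory (cost pool remaining) = $7,793.97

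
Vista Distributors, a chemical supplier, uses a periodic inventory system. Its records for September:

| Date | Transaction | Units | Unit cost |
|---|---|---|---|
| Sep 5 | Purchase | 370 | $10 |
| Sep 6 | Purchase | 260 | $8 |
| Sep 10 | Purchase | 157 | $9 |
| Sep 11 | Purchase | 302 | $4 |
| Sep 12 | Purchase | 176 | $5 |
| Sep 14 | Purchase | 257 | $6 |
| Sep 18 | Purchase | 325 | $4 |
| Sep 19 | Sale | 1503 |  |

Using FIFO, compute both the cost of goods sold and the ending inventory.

COGS = $10,709; ending inventory = $1,414

Sep 19, 1503 sold [FIFO — oldest first]: 370 @ $10 + 260 @ $8 + 157 @ $9 + 302 @ $4 + 176 @ $5 + 238 @ $6 = $10,709
Ending inventory: 19 @ $6 + 325 @ $4 = $1,414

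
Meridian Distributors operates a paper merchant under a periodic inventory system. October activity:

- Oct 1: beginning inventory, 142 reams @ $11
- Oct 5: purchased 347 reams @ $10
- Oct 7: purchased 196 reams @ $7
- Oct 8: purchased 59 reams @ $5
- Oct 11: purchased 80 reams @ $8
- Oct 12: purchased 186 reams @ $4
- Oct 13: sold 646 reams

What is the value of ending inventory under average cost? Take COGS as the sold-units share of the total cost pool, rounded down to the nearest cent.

Ending inventory = $2,913.09

Oct 13, sell 646: 646/1010 × $8,083.00 → $5,169.91
Ending inventory (cost pool remaining) = $2,913.09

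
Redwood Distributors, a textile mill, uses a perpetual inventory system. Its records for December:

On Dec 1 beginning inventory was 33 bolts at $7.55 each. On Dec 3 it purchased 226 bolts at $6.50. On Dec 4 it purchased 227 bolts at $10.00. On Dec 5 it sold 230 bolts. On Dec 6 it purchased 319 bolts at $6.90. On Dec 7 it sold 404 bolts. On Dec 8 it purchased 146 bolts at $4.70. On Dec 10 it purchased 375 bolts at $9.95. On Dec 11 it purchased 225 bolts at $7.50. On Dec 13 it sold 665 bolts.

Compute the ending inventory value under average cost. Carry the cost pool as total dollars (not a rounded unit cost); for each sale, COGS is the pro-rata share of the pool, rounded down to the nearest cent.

Ending inventory = $2,029.28

After Dec 1: 33 on hand, pool $249.15 (≈ $7.5500 each)
After Dec 3: 259 on hand, pool $1,718.15 (≈ $6.6338 each)
After Dec 4: 486 on hand, pool $3,988.15 (≈ $8.2061 each)
Dec 5, sell 230: 230/486 × $3,988.15 → $1,887.39
After Dec 6: 575 on hand, pool $4,301.86 (≈ $7.4815 each)
Dec 7, sell 404: 404/575 × $4,301.86 → $3,022.52
After Dec 8: 317 on hand, pool $1,965.54 (≈ $6.2004 each)
After Dec 10: 692 on hand, pool $5,696.79 (≈ $8.2324 each)
After Dec 11: 917 on hand, pool $7,384.29 (≈ $8.0527 each)
Dec 13, sell 665: 665/917 × $7,384.29 → $5,355.01
Total COGS = $1,887.39 + $3,022.52 + $5,355.01 = $10,264.92
Ending inventory (cost pool remaining) = $2,029.28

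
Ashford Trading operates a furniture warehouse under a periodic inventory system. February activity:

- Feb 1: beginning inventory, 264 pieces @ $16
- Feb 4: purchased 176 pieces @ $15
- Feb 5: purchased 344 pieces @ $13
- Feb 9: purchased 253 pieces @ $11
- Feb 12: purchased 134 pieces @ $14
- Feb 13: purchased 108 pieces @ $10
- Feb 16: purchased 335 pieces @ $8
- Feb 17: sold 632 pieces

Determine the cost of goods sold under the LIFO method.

Feb 17, 632 sold [LIFO — newest first]: 335 @ $8 + 108 @ $10 + 134 @ $14 + 55 @ $11 = $6,241
Ending inventory: 264 @ $16 + 176 @ $15 + 344 @ $13 + 198 @ $11 = $13,514

COGS = $6,241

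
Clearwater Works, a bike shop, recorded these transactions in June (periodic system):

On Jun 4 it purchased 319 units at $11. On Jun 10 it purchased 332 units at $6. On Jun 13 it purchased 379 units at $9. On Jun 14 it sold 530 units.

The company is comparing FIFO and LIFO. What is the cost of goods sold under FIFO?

FIFO COGS: 319 @ $11 + 211 @ $6 = $4,775
LIFO COGS: 379 @ $9 + 151 @ $6 = $4,317

COGS = $4,775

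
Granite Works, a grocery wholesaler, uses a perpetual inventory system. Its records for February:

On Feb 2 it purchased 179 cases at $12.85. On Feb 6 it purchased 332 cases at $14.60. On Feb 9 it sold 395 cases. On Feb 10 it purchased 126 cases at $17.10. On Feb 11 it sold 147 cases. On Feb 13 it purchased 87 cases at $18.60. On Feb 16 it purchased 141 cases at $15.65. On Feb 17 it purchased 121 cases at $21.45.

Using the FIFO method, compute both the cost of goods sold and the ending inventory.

COGS = $7,677.45; ending inventory = $8,044.80

Feb 9, 395 sold [FIFO — oldest first]: 179 @ $12.85 + 216 @ $14.60 = $5,453.75
Feb 11, 147 sold [FIFO — oldest first]: 116 @ $14.60 + 31 @ $17.10 = $2,223.70
Total COGS = $5,453.75 + $2,223.70 = $7,677.45
Ending inventory: 95 @ $17.10 + 87 @ $18.60 + 141 @ $15.65 + 121 @ $21.45 = $8,044.80
Check: goods available $15,722.25 = COGS $7,677.45 + ending $8,044.80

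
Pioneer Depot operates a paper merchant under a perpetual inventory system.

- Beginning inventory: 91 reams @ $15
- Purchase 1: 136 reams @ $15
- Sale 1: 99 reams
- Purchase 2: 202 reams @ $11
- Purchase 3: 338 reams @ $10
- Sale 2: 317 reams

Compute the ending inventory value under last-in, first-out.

Ending inventory = $4,352

Sale 1 (99) [LIFO — newest first]: 99 @ $15 = $1,485
Sale 2 (317) [LIFO — newest first]: 317 @ $10 = $3,170
Total COGS = $1,485 + $3,170 = $4,655
Ending inventory: 91 @ $15 + 37 @ $15 + 202 @ $11 + 21 @ $10 = $4,352
Check: goods available $9,007 = COGS $4,655 + ending $4,352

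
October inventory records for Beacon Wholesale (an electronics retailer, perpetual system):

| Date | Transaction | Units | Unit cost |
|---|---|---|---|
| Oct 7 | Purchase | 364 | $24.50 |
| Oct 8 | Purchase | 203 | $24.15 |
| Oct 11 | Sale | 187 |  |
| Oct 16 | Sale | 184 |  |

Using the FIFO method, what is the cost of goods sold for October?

COGS = $9,087.05

Oct 11, 187 sold [FIFO — oldest first]: 187 @ $24.50 = $4,581.50
Oct 16, 184 sold [FIFO — oldest first]: 177 @ $24.50 + 7 @ $24.15 = $4,505.55
Total COGS = $4,581.50 + $4,505.55 = $9,087.05
Ending inventory: 196 @ $24.15 = $4,733.40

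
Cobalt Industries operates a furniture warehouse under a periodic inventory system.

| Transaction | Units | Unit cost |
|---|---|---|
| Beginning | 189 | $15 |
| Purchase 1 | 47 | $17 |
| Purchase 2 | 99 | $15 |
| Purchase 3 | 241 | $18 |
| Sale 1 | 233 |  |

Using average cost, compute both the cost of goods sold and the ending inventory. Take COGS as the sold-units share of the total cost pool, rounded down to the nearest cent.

COGS = $3,825.48; ending inventory = $5,631.52

Sale 1, sell 233: 233/576 × $9,457.00 → $3,825.48
Ending inventory (cost pool remaining) = $5,631.52
Check: goods available $9,457.00 = COGS $3,825.48 + ending $5,631.52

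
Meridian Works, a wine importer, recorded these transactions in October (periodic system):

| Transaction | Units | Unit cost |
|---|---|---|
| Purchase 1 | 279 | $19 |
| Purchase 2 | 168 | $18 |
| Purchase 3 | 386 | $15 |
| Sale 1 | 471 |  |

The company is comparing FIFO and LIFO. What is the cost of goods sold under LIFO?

FIFO COGS: 279 @ $19 + 168 @ $18 + 24 @ $15 = $8,685
LIFO COGS: 386 @ $15 + 85 @ $18 = $7,320

COGS = $7,320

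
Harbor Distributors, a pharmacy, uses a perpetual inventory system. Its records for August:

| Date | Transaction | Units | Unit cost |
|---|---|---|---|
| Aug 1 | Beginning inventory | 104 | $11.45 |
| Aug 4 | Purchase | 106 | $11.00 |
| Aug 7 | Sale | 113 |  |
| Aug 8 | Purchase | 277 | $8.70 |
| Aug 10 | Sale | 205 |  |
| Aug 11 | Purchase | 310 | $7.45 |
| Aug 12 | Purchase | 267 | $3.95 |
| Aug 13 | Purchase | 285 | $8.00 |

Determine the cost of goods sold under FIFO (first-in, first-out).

COGS = $3,296.40

Aug 7, 113 sold [FIFO — oldest first]: 104 @ $11.45 + 9 @ $11.00 = $1,289.80
Aug 10, 205 sold [FIFO — oldest first]: 97 @ $11.00 + 108 @ $8.70 = $2,006.60
Total COGS = $1,289.80 + $2,006.60 = $3,296.40
Ending inventory: 169 @ $8.70 + 310 @ $7.45 + 267 @ $3.95 + 285 @ $8.00 = $7,114.45
Check: goods available $10,410.85 = COGS $3,296.40 + ending $7,114.45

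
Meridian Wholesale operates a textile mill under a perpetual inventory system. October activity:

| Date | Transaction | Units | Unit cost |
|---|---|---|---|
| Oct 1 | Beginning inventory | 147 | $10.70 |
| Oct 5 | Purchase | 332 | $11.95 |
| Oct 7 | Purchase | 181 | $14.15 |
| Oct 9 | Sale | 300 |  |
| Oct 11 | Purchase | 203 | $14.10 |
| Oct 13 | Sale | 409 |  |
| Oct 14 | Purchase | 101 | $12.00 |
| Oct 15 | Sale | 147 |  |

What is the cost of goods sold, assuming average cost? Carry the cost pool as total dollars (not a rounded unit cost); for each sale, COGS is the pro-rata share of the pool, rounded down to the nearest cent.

After Oct 1: 147 on hand, pool $1,572.90 (≈ $10.7000 each)
After Oct 5: 479 on hand, pool $5,540.30 (≈ $11.5664 each)
After Oct 7: 660 on hand, pool $8,101.45 (≈ $12.2749 each)
Oct 9, sell 300: 300/660 × $8,101.45 → $3,682.47
After Oct 11: 563 on hand, pool $7,281.28 (≈ $12.9330 each)
Oct 13, sell 409: 409/563 × $7,281.28 → $5,289.59
After Oct 14: 255 on hand, pool $3,203.69 (≈ $12.5635 each)
Oct 15, sell 147: 147/255 × $3,203.69 → $1,846.83
Total COGS = $3,682.47 + $5,289.59 + $1,846.83 = $10,818.89
Ending inventory (cost pool remaining) = $1,356.86
Check: goods available $12,175.75 = COGS $10,818.89 + ending $1,356.86

COGS = $10,818.89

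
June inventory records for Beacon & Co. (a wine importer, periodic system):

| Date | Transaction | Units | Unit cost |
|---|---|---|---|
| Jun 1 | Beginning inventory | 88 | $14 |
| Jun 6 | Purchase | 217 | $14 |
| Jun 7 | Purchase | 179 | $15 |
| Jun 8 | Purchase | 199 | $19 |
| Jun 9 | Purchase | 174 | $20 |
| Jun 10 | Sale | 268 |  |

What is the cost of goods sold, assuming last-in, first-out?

Jun 10, 268 sold [LIFO — newest first]: 174 @ $20 + 94 @ $19 = $5,266
Ending inventory: 88 @ $14 + 217 @ $14 + 179 @ $15 + 105 @ $19 = $8,950
Check: goods available $14,216 = COGS $5,266 + ending $8,950

COGS = $5,266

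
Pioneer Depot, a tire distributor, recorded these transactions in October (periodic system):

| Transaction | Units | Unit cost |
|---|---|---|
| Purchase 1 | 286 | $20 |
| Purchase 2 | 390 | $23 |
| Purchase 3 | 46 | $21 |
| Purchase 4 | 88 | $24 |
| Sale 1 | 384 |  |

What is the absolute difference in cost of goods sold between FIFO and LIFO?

$854

FIFO COGS: 286 @ $20 + 98 @ $23 = $7,974
LIFO COGS: 88 @ $24 + 46 @ $21 + 250 @ $23 = $8,828
Difference = |$7,974 − $8,828| = $854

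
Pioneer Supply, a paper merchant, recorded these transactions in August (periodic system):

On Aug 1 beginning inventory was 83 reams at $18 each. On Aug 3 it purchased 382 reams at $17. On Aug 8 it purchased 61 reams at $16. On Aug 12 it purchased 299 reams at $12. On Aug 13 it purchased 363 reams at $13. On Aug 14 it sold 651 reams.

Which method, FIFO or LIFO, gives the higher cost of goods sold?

FIFO COGS: 83 @ $18 + 382 @ $17 + 61 @ $16 + 125 @ $12 = $10,464
LIFO COGS: 363 @ $13 + 288 @ $12 = $8,175

FIFO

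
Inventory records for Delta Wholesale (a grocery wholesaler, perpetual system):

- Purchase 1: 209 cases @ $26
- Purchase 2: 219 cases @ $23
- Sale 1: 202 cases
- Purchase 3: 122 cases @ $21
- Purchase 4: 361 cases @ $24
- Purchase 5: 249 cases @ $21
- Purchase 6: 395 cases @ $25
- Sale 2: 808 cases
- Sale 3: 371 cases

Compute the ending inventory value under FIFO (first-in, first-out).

Sale 1 (202) [FIFO — oldest first]: 202 @ $26 = $5,252
Sale 2 (808) [FIFO — oldest first]: 7 @ $26 + 219 @ $23 + 122 @ $21 + 361 @ $24 + 99 @ $21 = $18,524
Sale 3 (371) [FIFO — oldest first]: 150 @ $21 + 221 @ $25 = $8,675
Total COGS = $5,252 + $18,524 + $8,675 = $32,451
Ending inventory: 174 @ $25 = $4,350

Ending inventory = $4,350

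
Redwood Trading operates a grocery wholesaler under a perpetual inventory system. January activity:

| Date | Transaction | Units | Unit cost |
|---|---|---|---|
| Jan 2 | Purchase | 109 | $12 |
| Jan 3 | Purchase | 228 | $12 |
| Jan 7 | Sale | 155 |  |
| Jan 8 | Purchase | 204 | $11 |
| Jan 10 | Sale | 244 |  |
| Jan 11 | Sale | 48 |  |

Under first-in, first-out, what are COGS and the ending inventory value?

Jan 7, 155 sold [FIFO — oldest first]: 109 @ $12 + 46 @ $12 = $1,860
Jan 10, 244 sold [FIFO — oldest first]: 182 @ $12 + 62 @ $11 = $2,866
Jan 11, 48 sold [FIFO — oldest first]: 48 @ $11 = $528
Total COGS = $1,860 + $2,866 + $528 = $5,254
Ending inventory: 94 @ $11 = $1,034

COGS = $5,254; ending inventory = $1,034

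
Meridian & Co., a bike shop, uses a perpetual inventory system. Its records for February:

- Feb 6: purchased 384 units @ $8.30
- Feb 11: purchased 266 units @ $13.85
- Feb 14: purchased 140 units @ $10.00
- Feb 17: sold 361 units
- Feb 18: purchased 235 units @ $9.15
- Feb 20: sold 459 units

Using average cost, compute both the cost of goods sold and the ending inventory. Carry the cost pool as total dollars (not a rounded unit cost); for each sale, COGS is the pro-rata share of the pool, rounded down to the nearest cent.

After Feb 6: 384 on hand, pool $3,187.20 (≈ $8.3000 each)
After Feb 11: 650 on hand, pool $6,871.30 (≈ $10.5712 each)
After Feb 14: 790 on hand, pool $8,271.30 (≈ $10.4700 each)
Feb 17, sell 361: 361/790 × $8,271.30 → $3,779.67
After Feb 18: 664 on hand, pool $6,641.88 (≈ $10.0028 each)
Feb 20, sell 459: 459/664 × $6,641.88 → $4,591.29
Total COGS = $3,779.67 + $4,591.29 = $8,370.96
Ending inventory (cost pool remaining) = $2,050.59
Check: goods available $10,421.55 = COGS $8,370.96 + ending $2,050.59

COGS = $8,370.96; ending inventory = $2,050.59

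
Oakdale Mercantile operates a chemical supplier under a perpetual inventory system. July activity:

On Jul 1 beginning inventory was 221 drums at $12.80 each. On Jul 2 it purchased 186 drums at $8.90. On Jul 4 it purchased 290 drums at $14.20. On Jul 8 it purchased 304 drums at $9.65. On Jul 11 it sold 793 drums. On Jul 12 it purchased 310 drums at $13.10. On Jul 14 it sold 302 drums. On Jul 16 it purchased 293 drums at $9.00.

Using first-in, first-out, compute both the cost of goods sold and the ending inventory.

COGS = $12,767.20; ending inventory = $5,466.60

Jul 11, 793 sold [FIFO — oldest first]: 221 @ $12.80 + 186 @ $8.90 + 290 @ $14.20 + 96 @ $9.65 = $9,528.60
Jul 14, 302 sold [FIFO — oldest first]: 208 @ $9.65 + 94 @ $13.10 = $3,238.60
Total COGS = $9,528.60 + $3,238.60 = $12,767.20
Ending inventory: 216 @ $13.10 + 293 @ $9.00 = $5,466.60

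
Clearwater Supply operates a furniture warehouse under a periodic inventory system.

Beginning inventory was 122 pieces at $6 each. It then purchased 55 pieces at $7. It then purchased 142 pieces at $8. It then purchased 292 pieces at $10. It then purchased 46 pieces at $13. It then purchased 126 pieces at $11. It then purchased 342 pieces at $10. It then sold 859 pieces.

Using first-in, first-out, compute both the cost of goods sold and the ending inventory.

COGS = $7,917; ending inventory = $2,660

Sale 1 (859) [FIFO — oldest first]: 122 @ $6 + 55 @ $7 + 142 @ $8 + 292 @ $10 + 46 @ $13 + 126 @ $11 + 76 @ $10 = $7,917
Ending inventory: 266 @ $10 = $2,660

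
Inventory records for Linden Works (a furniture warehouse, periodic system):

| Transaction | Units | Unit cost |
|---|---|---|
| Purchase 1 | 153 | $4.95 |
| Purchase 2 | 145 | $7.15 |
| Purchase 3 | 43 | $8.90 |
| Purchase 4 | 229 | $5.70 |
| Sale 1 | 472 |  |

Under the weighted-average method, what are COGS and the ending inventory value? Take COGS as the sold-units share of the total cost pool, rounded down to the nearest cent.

Sale 1, sell 472: 472/570 × $3,482.10 → $2,883.42
Ending inventory (cost pool remaining) = $598.68

COGS = $2,883.42; ending inventory = $598.68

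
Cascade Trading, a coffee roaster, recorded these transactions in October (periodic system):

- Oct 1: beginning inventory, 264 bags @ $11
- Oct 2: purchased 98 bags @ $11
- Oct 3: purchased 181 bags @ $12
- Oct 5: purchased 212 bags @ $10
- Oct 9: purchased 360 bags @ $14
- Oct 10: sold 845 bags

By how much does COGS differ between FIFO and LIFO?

$810

FIFO COGS: 264 @ $11 + 98 @ $11 + 181 @ $12 + 212 @ $10 + 90 @ $14 = $9,534
LIFO COGS: 360 @ $14 + 212 @ $10 + 181 @ $12 + 92 @ $11 = $10,344
Difference = |$9,534 − $10,344| = $810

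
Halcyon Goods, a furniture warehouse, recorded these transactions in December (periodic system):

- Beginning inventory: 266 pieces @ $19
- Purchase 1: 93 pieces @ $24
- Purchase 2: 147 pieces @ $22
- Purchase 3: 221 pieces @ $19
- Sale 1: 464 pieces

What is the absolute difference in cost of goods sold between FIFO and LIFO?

FIFO COGS: 266 @ $19 + 93 @ $24 + 105 @ $22 = $9,596
LIFO COGS: 221 @ $19 + 147 @ $22 + 93 @ $24 + 3 @ $19 = $9,722
Difference = |$9,596 − $9,722| = $126

$126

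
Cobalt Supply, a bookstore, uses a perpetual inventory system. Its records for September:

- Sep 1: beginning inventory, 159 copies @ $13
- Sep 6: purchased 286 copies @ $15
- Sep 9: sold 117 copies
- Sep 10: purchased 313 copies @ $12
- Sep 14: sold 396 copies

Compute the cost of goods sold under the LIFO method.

COGS = $6,756

Sep 9, 117 sold [LIFO — newest first]: 117 @ $15 = $1,755
Sep 14, 396 sold [LIFO — newest first]: 313 @ $12 + 83 @ $15 = $5,001
Total COGS = $1,755 + $5,001 = $6,756
Ending inventory: 159 @ $13 + 86 @ $15 = $3,357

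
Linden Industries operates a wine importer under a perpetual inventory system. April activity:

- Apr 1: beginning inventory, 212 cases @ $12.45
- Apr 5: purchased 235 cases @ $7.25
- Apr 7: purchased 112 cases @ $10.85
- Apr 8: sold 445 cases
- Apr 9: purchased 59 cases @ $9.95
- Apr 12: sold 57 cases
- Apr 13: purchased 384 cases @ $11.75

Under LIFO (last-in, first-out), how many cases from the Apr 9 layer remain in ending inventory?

Apr 8, 445 sold [LIFO — newest first]: 112 @ $10.85 + 235 @ $7.25 + 98 @ $12.45 = $4,139.05
Apr 12, 57 sold [LIFO — newest first]: 57 @ $9.95 = $567.15
Total COGS = $4,139.05 + $567.15 = $4,706.20
Ending inventory: 114 @ $12.45 + 2 @ $9.95 + 384 @ $11.75 = $5,951.20

2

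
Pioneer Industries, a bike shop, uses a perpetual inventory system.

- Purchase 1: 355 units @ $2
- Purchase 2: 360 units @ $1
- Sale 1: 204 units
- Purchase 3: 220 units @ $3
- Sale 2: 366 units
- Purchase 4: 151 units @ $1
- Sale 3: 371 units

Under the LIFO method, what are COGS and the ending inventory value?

Sale 1 (204) [LIFO — newest first]: 204 @ $1 = $204
Sale 2 (366) [LIFO — newest first]: 220 @ $3 + 146 @ $1 = $806
Sale 3 (371) [LIFO — newest first]: 151 @ $1 + 10 @ $1 + 210 @ $2 = $581
Total COGS = $204 + $806 + $581 = $1,591
Ending inventory: 145 @ $2 = $290

COGS = $1,591; ending inventory = $290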